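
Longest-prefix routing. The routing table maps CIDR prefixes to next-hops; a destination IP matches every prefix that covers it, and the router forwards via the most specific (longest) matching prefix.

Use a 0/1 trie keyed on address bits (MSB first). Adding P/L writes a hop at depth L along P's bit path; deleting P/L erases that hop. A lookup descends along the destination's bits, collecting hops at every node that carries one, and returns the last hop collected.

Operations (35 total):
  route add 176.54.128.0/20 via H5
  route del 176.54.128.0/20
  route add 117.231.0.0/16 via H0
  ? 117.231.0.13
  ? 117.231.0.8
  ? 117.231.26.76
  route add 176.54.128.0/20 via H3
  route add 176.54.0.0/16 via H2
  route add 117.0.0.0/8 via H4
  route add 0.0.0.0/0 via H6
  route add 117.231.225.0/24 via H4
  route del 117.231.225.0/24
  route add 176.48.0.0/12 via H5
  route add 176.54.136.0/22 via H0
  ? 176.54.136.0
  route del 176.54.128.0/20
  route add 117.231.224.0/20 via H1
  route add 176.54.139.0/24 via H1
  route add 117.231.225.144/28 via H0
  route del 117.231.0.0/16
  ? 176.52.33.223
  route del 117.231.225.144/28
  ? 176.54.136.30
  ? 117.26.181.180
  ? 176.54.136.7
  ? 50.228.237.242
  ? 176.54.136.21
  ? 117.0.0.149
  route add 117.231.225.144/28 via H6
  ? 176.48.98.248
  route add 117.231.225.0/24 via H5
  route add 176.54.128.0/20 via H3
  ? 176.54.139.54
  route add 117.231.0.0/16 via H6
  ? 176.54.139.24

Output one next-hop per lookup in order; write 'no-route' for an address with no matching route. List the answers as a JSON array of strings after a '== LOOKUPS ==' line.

Trace:
  add 176.54.128.0/20 -> H5 at depth 20
  - 176.54.128.0/20 clear@20
  add 117.231.0.0/16 -> H0 at depth 16
  ? 117.231.0.13  path d0:-→d1:-→d2:-→d3:-→d4:-→d5:-→d6:-→d7:-→d8:-→d9:-→d10:-→d11:-→d12:-→d13:-→d14:-→d15:-→d16:H0  best=H0
  ? 117.231.0.8  path d0:-→d1:-→d2:-→d3:-→d4:-→d5:-→d6:-→d7:-→d8:-→d9:-→d10:-→d11:-→d12:-→d13:-→d14:-→d15:-→d16:H0  best=H0
  ? 117.231.26.76  path d0:-→d1:-→d2:-→d3:-→d4:-→d5:-→d6:-→d7:-→d8:-→d9:-→d10:-→d11:-→d12:-→d13:-→d14:-→d15:-→d16:H0  best=H0
  add 176.54.128.0/20 -> H3 at depth 20
  add 176.54.0.0/16 -> H2 at depth 16
  add 117.0.0.0/8 -> H4 at depth 8
  add 0.0.0.0/0 -> H6 at depth 0
  add 117.231.225.0/24 -> H4 at depth 24
  - 117.231.225.0/24 clear@24
  add 176.48.0.0/12 -> H5 at depth 12
  add 176.54.136.0/22 -> H0 at depth 22
  ? 176.54.136.0  path d0:H6→d1:-→d2:-→d3:-→d4:-→d5:-→d6:-→d7:-→d8:-→d9:-→d10:-→d11:-→d12:H5→d13:-→d14:-→d15:-→d16:H2→d17:-→d18:-→d19:-→d20:H3→d21:-→d22:H0  best=H0
  - 176.54.128.0/20 clear@20
  add 117.231.224.0/20 -> H1 at depth 20
  add 176.54.139.0/24 -> H1 at depth 24
  add 117.231.225.144/28 -> H0 at depth 28
  - 117.231.0.0/16 clear@16
  ? 176.52.33.223  path d0:H6→d1:-→d2:-→d3:-→d4:-→d5:-→d6:-→d7:-→d8:-→d9:-→d10:-→d11:-→d12:H5→d13:-→d14:-  best=H5
  - 117.231.225.144/28 clear@28
  ? 176.54.136.30  path d0:H6→d1:-→d2:-→d3:-→d4:-→d5:-→d6:-→d7:-→d8:-→d9:-→d10:-→d11:-→d12:H5→d13:-→d14:-→d15:-→d16:H2→d17:-→d18:-→d19:-→d20:-→d21:-→d22:H0  best=H0
  ? 117.26.181.180  path d0:H6→d1:-→d2:-→d3:-→d4:-→d5:-→d6:-→d7:-→d8:H4  best=H4
  ? 176.54.136.7  path d0:H6→d1:-→d2:-→d3:-→d4:-→d5:-→d6:-→d7:-→d8:-→d9:-→d10:-→d11:-→d12:H5→d13:-→d14:-→d15:-→d16:H2→d17:-→d18:-→d19:-→d20:-→d21:-→d22:H0  best=H0
  ? 50.228.237.242  path d0:H6→d1:-  best=H6
  ? 176.54.136.21  path d0:H6→d1:-→d2:-→d3:-→d4:-→d5:-→d6:-→d7:-→d8:-→d9:-→d10:-→d11:-→d12:H5→d13:-→d14:-→d15:-→d16:H2→d17:-→d18:-→d19:-→d20:-→d21:-→d22:H0  best=H0
  ? 117.0.0.149  path d0:H6→d1:-→d2:-→d3:-→d4:-→d5:-→d6:-→d7:-→d8:H4  best=H4
  add 117.231.225.144/28 -> H6 at depth 28
  ? 176.48.98.248  path d0:H6→d1:-→d2:-→d3:-→d4:-→d5:-→d6:-→d7:-→d8:-→d9:-→d10:-→d11:-→d12:H5→d13:-  best=H5
  add 117.231.225.0/24 -> H5 at depth 24
  add 176.54.128.0/20 -> H3 at depth 20
  ? 176.54.139.54  path d0:H6→d1:-→d2:-→d3:-→d4:-→d5:-→d6:-→d7:-→d8:-→d9:-→d10:-→d11:-→d12:H5→d13:-→d14:-→d15:-→d16:H2→d17:-→d18:-→d19:-→d20:H3→d21:-→d22:H0→d23:-→d24:H1  best=H1
  add 117.231.0.0/16 -> H6 at depth 16
  ? 176.54.139.24  path d0:H6→d1:-→d2:-→d3:-→d4:-→d5:-→d6:-→d7:-→d8:-→d9:-→d10:-→d11:-→d12:H5→d13:-→d14:-→d15:-→d16:H2→d17:-→d18:-→d19:-→d20:H3→d21:-→d22:H0→d23:-→d24:H1  best=H1

== LOOKUPS ==
["H0","H0","H0","H0","H5","H0","H4","H0","H6","H0","H4","H5","H1","H1"]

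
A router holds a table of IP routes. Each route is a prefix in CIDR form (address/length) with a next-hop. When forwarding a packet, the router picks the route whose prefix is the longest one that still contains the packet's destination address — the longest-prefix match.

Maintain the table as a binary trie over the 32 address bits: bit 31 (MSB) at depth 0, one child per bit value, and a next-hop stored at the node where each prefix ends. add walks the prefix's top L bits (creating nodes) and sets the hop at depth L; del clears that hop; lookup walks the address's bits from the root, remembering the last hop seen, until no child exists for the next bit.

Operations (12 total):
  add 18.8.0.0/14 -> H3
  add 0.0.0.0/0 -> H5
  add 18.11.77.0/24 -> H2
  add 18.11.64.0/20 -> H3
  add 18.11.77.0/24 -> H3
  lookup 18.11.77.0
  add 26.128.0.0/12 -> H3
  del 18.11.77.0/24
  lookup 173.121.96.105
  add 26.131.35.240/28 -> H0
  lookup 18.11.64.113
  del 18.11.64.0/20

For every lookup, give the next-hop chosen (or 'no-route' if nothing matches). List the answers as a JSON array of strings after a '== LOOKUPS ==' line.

Apply in order:
  + 18.8.0.0/14 (H3) depth=14
  + 0.0.0.0/0 (H5) depth=0
  + 18.11.77.0/24 (H2) depth=24
  + 18.11.64.0/20 (H3) depth=20
  + 18.11.77.0/24 (H3) depth=24
  lookup 18.11.77.0: bits 000100100000101101001101 walk d0:H5→d1:-→d2:-→d3:-→d4:-→d5:-→d6:-→d7:-→d8:-→d9:-→d10:-→d11:-→d12:-→d13:-→d14:H3→d15:-→d16:-→d17:-→d18:-→d19:-→d20:H3→d21:-→d22:-→d23:-→d24:H3 -> H3
  + 26.128.0.0/12 (H3) depth=12
  del 18.11.77.0/24 (clear depth 24)
  lookup 173.121.96.105: bits ε walk d0:H5 -> H5
  + 26.131.35.240/28 (H0) depth=28
  lookup 18.11.64.113: bits 00010010000010110100 walk d0:H5→d1:-→d2:-→d3:-→d4:-→d5:-→d6:-→d7:-→d8:-→d9:-→d10:-→d11:-→d12:-→d13:-→d14:H3→d15:-→d16:-→d17:-→d18:-→d19:-→d20:H3 -> H3
  del 18.11.64.0/20 (clear depth 20)

== LOOKUPS ==
["H3","H5","H3"]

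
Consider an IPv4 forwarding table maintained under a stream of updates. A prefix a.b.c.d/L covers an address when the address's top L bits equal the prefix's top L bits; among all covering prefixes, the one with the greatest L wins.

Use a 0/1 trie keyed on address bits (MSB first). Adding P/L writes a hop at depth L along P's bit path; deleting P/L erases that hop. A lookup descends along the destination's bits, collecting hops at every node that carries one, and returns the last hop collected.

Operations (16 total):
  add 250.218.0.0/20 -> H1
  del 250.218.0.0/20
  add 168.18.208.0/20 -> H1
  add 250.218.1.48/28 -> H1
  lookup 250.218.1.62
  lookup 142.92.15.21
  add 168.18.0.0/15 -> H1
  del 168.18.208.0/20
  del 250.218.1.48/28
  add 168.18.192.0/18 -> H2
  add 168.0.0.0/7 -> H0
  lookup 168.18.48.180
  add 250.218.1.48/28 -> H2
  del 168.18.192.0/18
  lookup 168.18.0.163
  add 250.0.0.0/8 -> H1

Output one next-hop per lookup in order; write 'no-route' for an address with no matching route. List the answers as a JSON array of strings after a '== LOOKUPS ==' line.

Process each operation:
  add 250.218.0.0/20 -> H1 at depth 20
  del 250.218.0.0/20 (clear depth 20)
  add 168.18.208.0/20 -> H1 at depth 20
  add 250.218.1.48/28 -> H1 at depth 28
  lookup 250.218.1.62: bits 1111101011011010000000010011 walk d0:-→d1:-→d2:-→d3:-→d4:-→d5:-→d6:-→d7:-→d8:-→d9:-→d10:-→d11:-→d12:-→d13:-→d14:-→d15:-→d16:-→d17:-→d18:-→d19:-→d20:-→d21:-→d22:-→d23:-→d24:-→d25:-→d26:-→d27:-→d28:H1 -> H1
  lookup 142.92.15.21: bits 10 walk d0:-→d1:-→d2:- -> no-route
  add 168.18.0.0/15 -> H1 at depth 15
  del 168.18.208.0/20 (clear depth 20)
  del 250.218.1.48/28 (clear depth 28)
  add 168.18.192.0/18 -> H2 at depth 18
  add 168.0.0.0/7 -> H0 at depth 7
  lookup 168.18.48.180: bits 1010100000010010 walk d0:-→d1:-→d2:-→d3:-→d4:-→d5:-→d6:-→d7:H0→d8:-→d9:-→d10:-→d11:-→d12:-→d13:-→d14:-→d15:H1→d16:- -> H1
  add 250.218.1.48/28 -> H2 at depth 28
  del 168.18.192.0/18 (clear depth 18)
  lookup 168.18.0.163: bits 1010100000010010 walk d0:-→d1:-→d2:-→d3:-→d4:-→d5:-→d6:-→d7:H0→d8:-→d9:-→d10:-→d11:-→d12:-→d13:-→d14:-→d15:H1→d16:- -> H1
  add 250.0.0.0/8 -> H1 at depth 8

== LOOKUPS ==
["H1","no-route","H1","H1"]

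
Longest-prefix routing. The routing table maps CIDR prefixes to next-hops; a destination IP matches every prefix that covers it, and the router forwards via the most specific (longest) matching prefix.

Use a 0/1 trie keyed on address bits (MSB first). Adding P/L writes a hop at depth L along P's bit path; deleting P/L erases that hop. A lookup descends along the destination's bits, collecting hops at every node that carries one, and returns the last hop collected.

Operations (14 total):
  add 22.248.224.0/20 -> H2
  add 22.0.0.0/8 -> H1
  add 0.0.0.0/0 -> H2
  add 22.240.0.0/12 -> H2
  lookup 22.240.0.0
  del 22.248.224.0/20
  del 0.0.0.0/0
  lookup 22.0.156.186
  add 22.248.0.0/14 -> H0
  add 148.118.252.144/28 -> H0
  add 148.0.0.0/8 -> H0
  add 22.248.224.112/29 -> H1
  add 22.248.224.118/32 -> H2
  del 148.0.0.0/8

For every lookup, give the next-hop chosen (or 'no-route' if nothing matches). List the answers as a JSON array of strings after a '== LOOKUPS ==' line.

Trace:
  add 22.248.224.0/20 -> H2 at depth 20
  add 22.0.0.0/8 -> H1 at depth 8
  add 0.0.0.0/0 -> H2 at depth 0
  add 22.240.0.0/12 -> H2 at depth 12
  lookup 22.240.0.0: bits 000101101111 walk d0:H2→d1:-→d2:-→d3:-→d4:-→d5:-→d6:-→d7:-→d8:H1→d9:-→d10:-→d11:-→d12:H2 -> H2
  del 22.248.224.0/20 (clear depth 20)
  del 0.0.0.0/0 (clear depth 0)
  lookup 22.0.156.186: bits 00010110 walk d0:-→d1:-→d2:-→d3:-→d4:-→d5:-→d6:-→d7:-→d8:H1 -> H1
  add 22.248.0.0/14 -> H0 at depth 14
  add 148.118.252.144/28 -> H0 at depth 28
  add 148.0.0.0/8 -> H0 at depth 8
  add 22.248.224.112/29 -> H1 at depth 29
  add 22.248.224.118/32 -> H2 at depth 32
  del 148.0.0.0/8 (clear depth 8)

== LOOKUPS ==
["H2","H1"]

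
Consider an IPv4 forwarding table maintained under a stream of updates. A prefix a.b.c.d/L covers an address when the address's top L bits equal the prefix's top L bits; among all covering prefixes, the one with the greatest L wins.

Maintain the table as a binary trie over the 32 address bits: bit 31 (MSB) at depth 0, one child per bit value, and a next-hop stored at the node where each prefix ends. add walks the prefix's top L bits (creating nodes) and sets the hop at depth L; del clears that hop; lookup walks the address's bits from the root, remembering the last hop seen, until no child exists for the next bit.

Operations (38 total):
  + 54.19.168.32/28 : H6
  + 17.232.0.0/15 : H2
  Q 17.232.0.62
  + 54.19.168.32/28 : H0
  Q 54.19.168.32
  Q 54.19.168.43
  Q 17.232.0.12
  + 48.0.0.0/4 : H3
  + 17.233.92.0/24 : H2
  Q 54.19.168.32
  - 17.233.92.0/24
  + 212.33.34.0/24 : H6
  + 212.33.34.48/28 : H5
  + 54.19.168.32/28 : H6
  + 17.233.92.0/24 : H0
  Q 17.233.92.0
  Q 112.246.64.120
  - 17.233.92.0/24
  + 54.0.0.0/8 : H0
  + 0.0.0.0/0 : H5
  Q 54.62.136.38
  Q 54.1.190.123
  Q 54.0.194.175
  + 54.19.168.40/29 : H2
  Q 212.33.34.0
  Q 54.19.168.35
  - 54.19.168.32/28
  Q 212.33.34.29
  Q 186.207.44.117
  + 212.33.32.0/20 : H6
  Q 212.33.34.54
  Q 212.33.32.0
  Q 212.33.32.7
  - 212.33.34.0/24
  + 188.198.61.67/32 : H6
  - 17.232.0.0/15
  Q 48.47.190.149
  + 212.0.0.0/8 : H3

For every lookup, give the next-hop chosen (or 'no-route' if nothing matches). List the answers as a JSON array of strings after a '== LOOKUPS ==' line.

Trace:
  add 54.19.168.32/28 -> H6 at depth 28
  add 17.232.0.0/15 -> H2 at depth 15
  Q 17.232.0.62: descend 000100011110100 ; hops seen [H2] ; pick H2
  add 54.19.168.32/28 -> H0 at depth 28
  Q 54.19.168.32: descend 0011011000010011101010000010 ; hops seen [H0] ; pick H0
  Q 54.19.168.43: descend 0011011000010011101010000010 ; hops seen [H0] ; pick H0
  Q 17.232.0.12: descend 000100011110100 ; hops seen [H2] ; pick H2
  add 48.0.0.0/4 -> H3 at depth 4
  add 17.233.92.0/24 -> H2 at depth 24
  Q 54.19.168.32: descend 0011011000010011101010000010 ; hops seen [H3,H0] ; pick H0
  del 17.233.92.0/24 (clear depth 24)
  add 212.33.34.0/24 -> H6 at depth 24
  add 212.33.34.48/28 -> H5 at depth 28
  add 54.19.168.32/28 -> H6 at depth 28
  add 17.233.92.0/24 -> H0 at depth 24
  Q 17.233.92.0: descend 000100011110100101011100 ; hops seen [H2,H0] ; pick H0
  Q 112.246.64.120: descend 0 ; hops seen [∅] ; pick no-route
  del 17.233.92.0/24 (clear depth 24)
  add 54.0.0.0/8 -> H0 at depth 8
  add 0.0.0.0/0 -> H5 at depth 0
  Q 54.62.136.38: descend 0011011000 ; hops seen [H5,H3,H0] ; pick H0
  Q 54.1.190.123: descend 00110110000 ; hops seen [H5,H3,H0] ; pick H0
  Q 54.0.194.175: descend 00110110000 ; hops seen [H5,H3,H0] ; pick H0
  add 54.19.168.40/29 -> H2 at depth 29
  Q 212.33.34.0: descend 11010100001000010010001000 ; hops seen [H5,H6] ; pick H6
  Q 54.19.168.35: descend 0011011000010011101010000010 ; hops seen [H5,H3,H0,H6] ; pick H6
  del 54.19.168.32/28 (clear depth 28)
  Q 212.33.34.29: descend 11010100001000010010001000 ; hops seen [H5,H6] ; pick H6
  Q 186.207.44.117: descend 1 ; hops seen [H5] ; pick H5
  add 212.33.32.0/20 -> H6 at depth 20
  Q 212.33.34.54: descend 1101010000100001001000100011 ; hops seen [H5,H6,H6,H5] ; pick H5
  Q 212.33.32.0: descend 1101010000100001001000 ; hops seen [H5,H6] ; pick H6
  Q 212.33.32.7: descend 1101010000100001001000 ; hops seen [H5,H6] ; pick H6
  del 212.33.34.0/24 (clear depth 24)
  add 188.198.61.67/32 -> H6 at depth 32
  del 17.232.0.0/15 (clear depth 15)
  Q 48.47.190.149: descend 00110 ; hops seen [H5,H3] ; pick H3
  add 212.0.0.0/8 -> H3 at depth 8

== LOOKUPS ==
["H2","H0","H0","H2","H0","H0","no-route","H0","H0","H0","H6","H6","H6","H5","H5","H6","H6","H3"]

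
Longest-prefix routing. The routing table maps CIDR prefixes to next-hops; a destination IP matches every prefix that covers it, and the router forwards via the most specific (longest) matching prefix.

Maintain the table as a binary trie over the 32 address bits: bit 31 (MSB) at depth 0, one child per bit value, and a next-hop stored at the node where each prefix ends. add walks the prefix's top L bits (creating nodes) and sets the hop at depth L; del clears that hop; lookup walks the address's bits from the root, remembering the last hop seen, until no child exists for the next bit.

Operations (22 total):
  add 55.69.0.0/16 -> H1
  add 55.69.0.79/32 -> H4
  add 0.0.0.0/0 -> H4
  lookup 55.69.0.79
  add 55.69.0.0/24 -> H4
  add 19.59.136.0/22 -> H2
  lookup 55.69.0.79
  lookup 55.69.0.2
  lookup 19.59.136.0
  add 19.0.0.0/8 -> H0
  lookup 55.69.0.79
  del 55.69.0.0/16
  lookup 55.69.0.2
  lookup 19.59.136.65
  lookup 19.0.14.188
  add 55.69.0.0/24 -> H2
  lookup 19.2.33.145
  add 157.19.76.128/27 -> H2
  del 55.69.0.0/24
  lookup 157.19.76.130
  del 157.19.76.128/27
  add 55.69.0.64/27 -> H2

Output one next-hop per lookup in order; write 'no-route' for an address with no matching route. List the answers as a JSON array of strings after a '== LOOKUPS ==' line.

Process each operation:
  + 55.69.0.0/16 (H1) depth=16
  + 55.69.0.79/32 (H4) depth=32
  + 0.0.0.0/0 (H4) depth=0
  Q 55.69.0.79: descend 00110111010001010000000001001111 ; hops seen [H4,H1,H4] ; pick H4
  + 55.69.0.0/24 (H4) depth=24
  + 19.59.136.0/22 (H2) depth=22
  Q 55.69.0.79: descend 00110111010001010000000001001111 ; hops seen [H4,H1,H4,H4] ; pick H4
  Q 55.69.0.2: descend 0011011101000101000000000 ; hops seen [H4,H1,H4] ; pick H4
  Q 19.59.136.0: descend 0001001100111011100010 ; hops seen [H4,H2] ; pick H2
  + 19.0.0.0/8 (H0) depth=8
  Q 55.69.0.79: descend 00110111010001010000000001001111 ; hops seen [H4,H1,H4,H4] ; pick H4
  del 55.69.0.0/16 (clear depth 16)
  Q 55.69.0.2: descend 0011011101000101000000000 ; hops seen [H4,H4] ; pick H4
  Q 19.59.136.65: descend 0001001100111011100010 ; hops seen [H4,H0,H2] ; pick H2
  Q 19.0.14.188: descend 0001001100 ; hops seen [H4,H0] ; pick H0
  + 55.69.0.0/24 (H2) depth=24
  Q 19.2.33.145: descend 0001001100 ; hops seen [H4,H0] ; pick H0
  + 157.19.76.128/27 (H2) depth=27
  del 55.69.0.0/24 (clear depth 24)
  Q 157.19.76.130: descend 100111010001001101001100100 ; hops seen [H4,H2] ; pick H2
  del 157.19.76.128/27 (clear depth 27)
  + 55.69.0.64/27 (H2) depth=27

== LOOKUPS ==
["H4","H4","H4","H2","H4","H4","H2","H0","H0","H2"]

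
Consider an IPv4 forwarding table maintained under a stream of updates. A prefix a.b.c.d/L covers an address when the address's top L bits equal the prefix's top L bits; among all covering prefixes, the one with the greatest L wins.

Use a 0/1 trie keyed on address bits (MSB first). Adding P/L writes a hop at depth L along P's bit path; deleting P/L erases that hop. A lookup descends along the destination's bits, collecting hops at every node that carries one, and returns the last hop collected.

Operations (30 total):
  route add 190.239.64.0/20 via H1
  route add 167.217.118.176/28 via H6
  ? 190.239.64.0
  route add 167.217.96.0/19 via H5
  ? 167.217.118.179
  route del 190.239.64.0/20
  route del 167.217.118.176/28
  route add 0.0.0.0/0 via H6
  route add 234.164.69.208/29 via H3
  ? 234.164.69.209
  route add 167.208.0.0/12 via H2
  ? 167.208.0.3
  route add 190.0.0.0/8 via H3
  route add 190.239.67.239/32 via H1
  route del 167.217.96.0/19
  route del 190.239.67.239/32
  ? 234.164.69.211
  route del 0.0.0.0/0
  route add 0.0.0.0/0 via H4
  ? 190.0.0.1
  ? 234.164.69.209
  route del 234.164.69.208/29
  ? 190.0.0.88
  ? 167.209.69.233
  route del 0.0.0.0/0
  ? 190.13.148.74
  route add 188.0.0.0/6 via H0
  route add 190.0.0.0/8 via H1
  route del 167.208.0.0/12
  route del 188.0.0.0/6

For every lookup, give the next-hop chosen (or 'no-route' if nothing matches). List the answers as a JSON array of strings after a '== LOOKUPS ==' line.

Process each operation:
  + 190.239.64.0/20 (H1) depth=20
  + 167.217.118.176/28 (H6) depth=28
  lookup 190.239.64.0: bits 10111110111011110100 walk d0:-→d1:-→d2:-→d3:-→d4:-→d5:-→d6:-→d7:-→d8:-→d9:-→d10:-→d11:-→d12:-→d13:-→d14:-→d15:-→d16:-→d17:-→d18:-→d19:-→d20:H1 -> H1
  + 167.217.96.0/19 (H5) depth=19
  lookup 167.217.118.179: bits 1010011111011001011101101011 walk d0:-→d1:-→d2:-→d3:-→d4:-→d5:-→d6:-→d7:-→d8:-→d9:-→d10:-→d11:-→d12:-→d13:-→d14:-→d15:-→d16:-→d17:-→d18:-→d19:H5→d20:-→d21:-→d22:-→d23:-→d24:-→d25:-→d26:-→d27:-→d28:H6 -> H6
  del 190.239.64.0/20 (clear depth 20)
  del 167.217.118.176/28 (clear depth 28)
  + 0.0.0.0/0 (H6) depth=0
  + 234.164.69.208/29 (H3) depth=29
  lookup 234.164.69.209: bits 11101010101001000100010111010 walk d0:H6→d1:-→d2:-→d3:-→d4:-→d5:-→d6:-→d7:-→d8:-→d9:-→d10:-→d11:-→d12:-→d13:-→d14:-→d15:-→d16:-→d17:-→d18:-→d19:-→d20:-→d21:-→d22:-→d23:-→d24:-→d25:-→d26:-→d27:-→d28:-→d29:H3 -> H3
  + 167.208.0.0/12 (H2) depth=12
  lookup 167.208.0.3: bits 101001111101 walk d0:H6→d1:-→d2:-→d3:-→d4:-→d5:-→d6:-→d7:-→d8:-→d9:-→d10:-→d11:-→d12:H2 -> H2
  + 190.0.0.0/8 (H3) depth=8
  + 190.239.67.239/32 (H1) depth=32
  del 167.217.96.0/19 (clear depth 19)
  del 190.239.67.239/32 (clear depth 32)
  lookup 234.164.69.211: bits 11101010101001000100010111010 walk d0:H6→d1:-→d2:-→d3:-→d4:-→d5:-→d6:-→d7:-→d8:-→d9:-→d10:-→d11:-→d12:-→d13:-→d14:-→d15:-→d16:-→d17:-→d18:-→d19:-→d20:-→d21:-→d22:-→d23:-→d24:-→d25:-→d26:-→d27:-→d28:-→d29:H3 -> H3
  del 0.0.0.0/0 (clear depth 0)
  + 0.0.0.0/0 (H4) depth=0
  lookup 190.0.0.1: bits 10111110 walk d0:H4→d1:-→d2:-→d3:-→d4:-→d5:-→d6:-→d7:-→d8:H3 -> H3
  lookup 234.164.69.209: bits 11101010101001000100010111010 walk d0:H4→d1:-→d2:-→d3:-→d4:-→d5:-→d6:-→d7:-→d8:-→d9:-→d10:-→d11:-→d12:-→d13:-→d14:-→d15:-→d16:-→d17:-→d18:-→d19:-→d20:-→d21:-→d22:-→d23:-→d24:-→d25:-→d26:-→d27:-→d28:-→d29:H3 -> H3
  del 234.164.69.208/29 (clear depth 29)
  lookup 190.0.0.88: bits 10111110 walk d0:H4→d1:-→d2:-→d3:-→d4:-→d5:-→d6:-→d7:-→d8:H3 -> H3
  lookup 167.209.69.233: bits 101001111101 walk d0:H4→d1:-→d2:-→d3:-→d4:-→d5:-→d6:-→d7:-→d8:-→d9:-→d10:-→d11:-→d12:H2 -> H2
  del 0.0.0.0/0 (clear depth 0)
  lookup 190.13.148.74: bits 10111110 walk d0:-→d1:-→d2:-→d3:-→d4:-→d5:-→d6:-→d7:-→d8:H3 -> H3
  + 188.0.0.0/6 (H0) depth=6
  + 190.0.0.0/8 (H1) depth=8
  del 167.208.0.0/12 (clear depth 12)
  del 188.0.0.0/6 (clear depth 6)

== LOOKUPS ==
["H1","H6","H3","H2","H3","H3","H3","H3","H2","H3"]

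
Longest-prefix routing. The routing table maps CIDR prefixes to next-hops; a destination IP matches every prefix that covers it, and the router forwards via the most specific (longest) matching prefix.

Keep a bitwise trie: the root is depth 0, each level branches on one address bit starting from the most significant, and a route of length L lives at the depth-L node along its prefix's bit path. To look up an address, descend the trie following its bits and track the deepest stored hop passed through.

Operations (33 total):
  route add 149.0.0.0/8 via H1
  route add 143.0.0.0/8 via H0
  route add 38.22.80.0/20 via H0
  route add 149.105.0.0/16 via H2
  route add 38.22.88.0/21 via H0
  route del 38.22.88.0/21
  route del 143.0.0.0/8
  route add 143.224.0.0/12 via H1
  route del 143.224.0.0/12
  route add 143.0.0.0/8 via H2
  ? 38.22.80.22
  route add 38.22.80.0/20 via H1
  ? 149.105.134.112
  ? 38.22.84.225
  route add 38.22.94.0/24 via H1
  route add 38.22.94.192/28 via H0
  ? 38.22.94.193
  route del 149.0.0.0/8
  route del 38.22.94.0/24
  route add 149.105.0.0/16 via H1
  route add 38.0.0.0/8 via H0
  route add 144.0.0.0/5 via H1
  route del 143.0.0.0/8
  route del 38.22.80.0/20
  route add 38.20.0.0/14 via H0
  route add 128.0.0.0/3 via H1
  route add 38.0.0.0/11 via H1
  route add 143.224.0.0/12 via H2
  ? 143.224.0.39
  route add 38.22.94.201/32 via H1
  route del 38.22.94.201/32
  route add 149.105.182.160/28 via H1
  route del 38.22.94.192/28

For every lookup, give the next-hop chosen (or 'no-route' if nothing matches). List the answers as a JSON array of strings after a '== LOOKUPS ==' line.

Process each operation:
  add 149.0.0.0/8 -> H1 at depth 8
  add 143.0.0.0/8 -> H0 at depth 8
  add 38.22.80.0/20 -> H0 at depth 20
  add 149.105.0.0/16 -> H2 at depth 16
  add 38.22.88.0/21 -> H0 at depth 21
  del 38.22.88.0/21 (clear depth 21)
  del 143.0.0.0/8 (clear depth 8)
  add 143.224.0.0/12 -> H1 at depth 12
  del 143.224.0.0/12 (clear depth 12)
  add 143.0.0.0/8 -> H2 at depth 8
  ? 38.22.80.22  path d0:-→d1:-→d2:-→d3:-→d4:-→d5:-→d6:-→d7:-→d8:-→d9:-→d10:-→d11:-→d12:-→d13:-→d14:-→d15:-→d16:-→d17:-→d18:-→d19:-→d20:H0  best=H0
  add 38.22.80.0/20 -> H1 at depth 20
  ? 149.105.134.112  path d0:-→d1:-→d2:-→d3:-→d4:-→d5:-→d6:-→d7:-→d8:H1→d9:-→d10:-→d11:-→d12:-→d13:-→d14:-→d15:-→d16:H2  best=H2
  ? 38.22.84.225  path d0:-→d1:-→d2:-→d3:-→d4:-→d5:-→d6:-→d7:-→d8:-→d9:-→d10:-→d11:-→d12:-→d13:-→d14:-→d15:-→d16:-→d17:-→d18:-→d19:-→d20:H1  best=H1
  add 38.22.94.0/24 -> H1 at depth 24
  add 38.22.94.192/28 -> H0 at depth 28
  ? 38.22.94.193  path d0:-→d1:-→d2:-→d3:-→d4:-→d5:-→d6:-→d7:-→d8:-→d9:-→d10:-→d11:-→d12:-→d13:-→d14:-→d15:-→d16:-→d17:-→d18:-→d19:-→d20:H1→d21:-→d22:-→d23:-→d24:H1→d25:-→d26:-→d27:-→d28:H0  best=H0
  del 149.0.0.0/8 (clear depth 8)
  del 38.22.94.0/24 (clear depth 24)
  add 149.105.0.0/16 -> H1 at depth 16
  add 38.0.0.0/8 -> H0 at depth 8
  add 144.0.0.0/5 -> H1 at depth 5
  del 143.0.0.0/8 (clear depth 8)
  del 38.22.80.0/20 (clear depth 20)
  add 38.20.0.0/14 -> H0 at depth 14
  add 128.0.0.0/3 -> H1 at depth 3
  add 38.0.0.0/11 -> H1 at depth 11
  add 143.224.0.0/12 -> H2 at depth 12
  ? 143.224.0.39  path d0:-→d1:-→d2:-→d3:H1→d4:-→d5:-→d6:-→d7:-→d8:-→d9:-→d10:-→d11:-→d12:H2  best=H2
  add 38.22.94.201/32 -> H1 at depth 32
  del 38.22.94.201/32 (clear depth 32)
  add 149.105.182.160/28 -> H1 at depth 28
  del 38.22.94.192/28 (clear depth 28)

== LOOKUPS ==
["H0","H2","H1","H0","H2"]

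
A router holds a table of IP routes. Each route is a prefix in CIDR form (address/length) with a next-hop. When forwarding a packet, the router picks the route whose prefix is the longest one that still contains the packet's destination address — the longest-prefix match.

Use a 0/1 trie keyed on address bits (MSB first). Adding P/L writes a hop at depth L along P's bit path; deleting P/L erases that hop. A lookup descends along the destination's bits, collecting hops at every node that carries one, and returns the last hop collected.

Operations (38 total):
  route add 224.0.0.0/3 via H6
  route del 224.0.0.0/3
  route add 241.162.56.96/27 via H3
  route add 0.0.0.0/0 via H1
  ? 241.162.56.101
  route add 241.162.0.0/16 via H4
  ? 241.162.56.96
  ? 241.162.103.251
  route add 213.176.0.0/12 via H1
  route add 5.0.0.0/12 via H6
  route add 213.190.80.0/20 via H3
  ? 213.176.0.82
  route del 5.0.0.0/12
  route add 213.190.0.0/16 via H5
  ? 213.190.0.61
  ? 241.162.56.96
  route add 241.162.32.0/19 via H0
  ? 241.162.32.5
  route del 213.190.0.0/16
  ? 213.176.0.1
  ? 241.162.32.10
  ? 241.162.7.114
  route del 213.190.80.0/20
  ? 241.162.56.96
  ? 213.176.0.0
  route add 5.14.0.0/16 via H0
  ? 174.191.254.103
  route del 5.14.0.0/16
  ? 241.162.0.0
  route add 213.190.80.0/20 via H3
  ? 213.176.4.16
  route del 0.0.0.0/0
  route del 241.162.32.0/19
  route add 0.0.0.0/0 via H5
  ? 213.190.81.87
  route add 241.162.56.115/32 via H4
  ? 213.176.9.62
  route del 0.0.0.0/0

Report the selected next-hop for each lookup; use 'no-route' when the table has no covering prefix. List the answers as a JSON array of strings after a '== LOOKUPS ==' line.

Apply in order:
  add 224.0.0.0/3 -> H6 at depth 3
  - 224.0.0.0/3 clear@3
  add 241.162.56.96/27 -> H3 at depth 27
  add 0.0.0.0/0 -> H1 at depth 0
  ? 241.162.56.101  path d0:H1→d1:-→d2:-→d3:-→d4:-→d5:-→d6:-→d7:-→d8:-→d9:-→d10:-→d11:-→d12:-→d13:-→d14:-→d15:-→d16:-→d17:-→d18:-→d19:-→d20:-→d21:-→d22:-→d23:-→d24:-→d25:-→d26:-→d27:H3  best=H3
  add 241.162.0.0/16 -> H4 at depth 16
  ? 241.162.56.96  path d0:H1→d1:-→d2:-→d3:-→d4:-→d5:-→d6:-→d7:-→d8:-→d9:-→d10:-→d11:-→d12:-→d13:-→d14:-→d15:-→d16:H4→d17:-→d18:-→d19:-→d20:-→d21:-→d22:-→d23:-→d24:-→d25:-→d26:-→d27:H3  best=H3
  ? 241.162.103.251  path d0:H1→d1:-→d2:-→d3:-→d4:-→d5:-→d6:-→d7:-→d8:-→d9:-→d10:-→d11:-→d12:-→d13:-→d14:-→d15:-→d16:H4→d17:-  best=H4
  add 213.176.0.0/12 -> H1 at depth 12
  add 5.0.0.0/12 -> H6 at depth 12
  add 213.190.80.0/20 -> H3 at depth 20
  ? 213.176.0.82  path d0:H1→d1:-→d2:-→d3:-→d4:-→d5:-→d6:-→d7:-→d8:-→d9:-→d10:-→d11:-→d12:H1  best=H1
  - 5.0.0.0/12 clear@12
  add 213.190.0.0/16 -> H5 at depth 16
  ? 213.190.0.61  path d0:H1→d1:-→d2:-→d3:-→d4:-→d5:-→d6:-→d7:-→d8:-→d9:-→d10:-→d11:-→d12:H1→d13:-→d14:-→d15:-→d16:H5→d17:-  best=H5
  ? 241.162.56.96  path d0:H1→d1:-→d2:-→d3:-→d4:-→d5:-→d6:-→d7:-→d8:-→d9:-→d10:-→d11:-→d12:-→d13:-→d14:-→d15:-→d16:H4→d17:-→d18:-→d19:-→d20:-→d21:-→d22:-→d23:-→d24:-→d25:-→d26:-→d27:H3  best=H3
  add 241.162.32.0/19 -> H0 at depth 19
  ? 241.162.32.5  path d0:H1→d1:-→d2:-→d3:-→d4:-→d5:-→d6:-→d7:-→d8:-→d9:-→d10:-→d11:-→d12:-→d13:-→d14:-→d15:-→d16:H4→d17:-→d18:-→d19:H0  best=H0
  - 213.190.0.0/16 clear@16
  ? 213.176.0.1  path d0:H1→d1:-→d2:-→d3:-→d4:-→d5:-→d6:-→d7:-→d8:-→d9:-→d10:-→d11:-→d12:H1  best=H1
  ? 241.162.32.10  path d0:H1→d1:-→d2:-→d3:-→d4:-→d5:-→d6:-→d7:-→d8:-→d9:-→d10:-→d11:-→d12:-→d13:-→d14:-→d15:-→d16:H4→d17:-→d18:-→d19:H0  best=H0
  ? 241.162.7.114  path d0:H1→d1:-→d2:-→d3:-→d4:-→d5:-→d6:-→d7:-→d8:-→d9:-→d10:-→d11:-→d12:-→d13:-→d14:-→d15:-→d16:H4→d17:-→d18:-  best=H4
  - 213.190.80.0/20 clear@20
  ? 241.162.56.96  path d0:H1→d1:-→d2:-→d3:-→d4:-→d5:-→d6:-→d7:-→d8:-→d9:-→d10:-→d11:-→d12:-→d13:-→d14:-→d15:-→d16:H4→d17:-→d18:-→d19:H0→d20:-→d21:-→d22:-→d23:-→d24:-→d25:-→d26:-→d27:H3  best=H3
  ? 213.176.0.0  path d0:H1→d1:-→d2:-→d3:-→d4:-→d5:-→d6:-→d7:-→d8:-→d9:-→d10:-→d11:-→d12:H1  best=H1
  add 5.14.0.0/16 -> H0 at depth 16
  ? 174.191.254.103  path d0:H1→d1:-  best=H1
  - 5.14.0.0/16 clear@16
  ? 241.162.0.0  path d0:H1→d1:-→d2:-→d3:-→d4:-→d5:-→d6:-→d7:-→d8:-→d9:-→d10:-→d11:-→d12:-→d13:-→d14:-→d15:-→d16:H4→d17:-→d18:-  best=H4
  add 213.190.80.0/20 -> H3 at depth 20
  ? 213.176.4.16  path d0:H1→d1:-→d2:-→d3:-→d4:-→d5:-→d6:-→d7:-→d8:-→d9:-→d10:-→d11:-→d12:H1  best=H1
  - 0.0.0.0/0 clear@0
  - 241.162.32.0/19 clear@19
  add 0.0.0.0/0 -> H5 at depth 0
  ? 213.190.81.87  path d0:H5→d1:-→d2:-→d3:-→d4:-→d5:-→d6:-→d7:-→d8:-→d9:-→d10:-→d11:-→d12:H1→d13:-→d14:-→d15:-→d16:-→d17:-→d18:-→d19:-→d20:H3  best=H3
  add 241.162.56.115/32 -> H4 at depth 32
  ? 213.176.9.62  path d0:H5→d1:-→d2:-→d3:-→d4:-→d5:-→d6:-→d7:-→d8:-→d9:-→d10:-→d11:-→d12:H1  best=H1
  - 0.0.0.0/0 clear@0

== LOOKUPS ==
["H3","H3","H4","H1","H5","H3","H0","H1","H0","H4","H3","H1","H1","H4","H1","H3","H1"]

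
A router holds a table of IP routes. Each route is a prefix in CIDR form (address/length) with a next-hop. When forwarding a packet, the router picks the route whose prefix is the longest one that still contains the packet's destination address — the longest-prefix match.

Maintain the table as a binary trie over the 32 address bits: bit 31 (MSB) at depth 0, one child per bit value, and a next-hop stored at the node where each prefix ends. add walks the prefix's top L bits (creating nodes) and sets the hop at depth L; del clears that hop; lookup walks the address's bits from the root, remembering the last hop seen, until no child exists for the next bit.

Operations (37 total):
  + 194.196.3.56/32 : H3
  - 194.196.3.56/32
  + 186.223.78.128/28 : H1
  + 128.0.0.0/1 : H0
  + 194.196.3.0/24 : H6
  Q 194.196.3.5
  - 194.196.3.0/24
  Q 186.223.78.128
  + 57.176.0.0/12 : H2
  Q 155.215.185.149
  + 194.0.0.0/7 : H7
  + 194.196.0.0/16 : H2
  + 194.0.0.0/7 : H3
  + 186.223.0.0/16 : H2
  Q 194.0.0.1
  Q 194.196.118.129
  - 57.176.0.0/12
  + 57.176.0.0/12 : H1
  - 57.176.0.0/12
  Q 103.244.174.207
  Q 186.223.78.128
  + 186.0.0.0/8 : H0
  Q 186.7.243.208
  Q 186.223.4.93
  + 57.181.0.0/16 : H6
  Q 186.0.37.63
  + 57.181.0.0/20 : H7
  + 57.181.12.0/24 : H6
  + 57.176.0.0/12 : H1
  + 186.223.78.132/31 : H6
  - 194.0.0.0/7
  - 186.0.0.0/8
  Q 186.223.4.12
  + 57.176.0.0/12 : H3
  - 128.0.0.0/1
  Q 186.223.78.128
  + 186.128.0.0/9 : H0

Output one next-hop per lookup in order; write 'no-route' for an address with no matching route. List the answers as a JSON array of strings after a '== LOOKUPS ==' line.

Trace:
  add 194.196.3.56/32 -> H3 at depth 32
  - 194.196.3.56/32 clear@32
  add 186.223.78.128/28 -> H1 at depth 28
  add 128.0.0.0/1 -> H0 at depth 1
  add 194.196.3.0/24 -> H6 at depth 24
  lookup 194.196.3.5: bits 11000010110001000000001100 walk d0:-→d1:H0→d2:-→d3:-→d4:-→d5:-→d6:-→d7:-→d8:-→d9:-→d10:-→d11:-→d12:-→d13:-→d14:-→d15:-→d16:-→d17:-→d18:-→d19:-→d20:-→d21:-→d22:-→d23:-→d24:H6→d25:-→d26:- -> H6
  - 194.196.3.0/24 clear@24
  lookup 186.223.78.128: bits 1011101011011111010011101000 walk d0:-→d1:H0→d2:-→d3:-→d4:-→d5:-→d6:-→d7:-→d8:-→d9:-→d10:-→d11:-→d12:-→d13:-→d14:-→d15:-→d16:-→d17:-→d18:-→d19:-→d20:-→d21:-→d22:-→d23:-→d24:-→d25:-→d26:-→d27:-→d28:H1 -> H1
  add 57.176.0.0/12 -> H2 at depth 12
  lookup 155.215.185.149: bits 10 walk d0:-→d1:H0→d2:- -> H0
  add 194.0.0.0/7 -> H7 at depth 7
  add 194.196.0.0/16 -> H2 at depth 16
  add 194.0.0.0/7 -> H3 at depth 7
  add 186.223.0.0/16 -> H2 at depth 16
  lookup 194.0.0.1: bits 11000010 walk d0:-→d1:H0→d2:-→d3:-→d4:-→d5:-→d6:-→d7:H3→d8:- -> H3
  lookup 194.196.118.129: bits 11000010110001000 walk d0:-→d1:H0→d2:-→d3:-→d4:-→d5:-→d6:-→d7:H3→d8:-→d9:-→d10:-→d11:-→d12:-→d13:-→d14:-→d15:-→d16:H2→d17:- -> H2
  - 57.176.0.0/12 clear@12
  add 57.176.0.0/12 -> H1 at depth 12
  - 57.176.0.0/12 clear@12
  lookup 103.244.174.207: bits 0 walk d0:-→d1:- -> no-route
  lookup 186.223.78.128: bits 1011101011011111010011101000 walk d0:-→d1:H0→d2:-→d3:-→d4:-→d5:-→d6:-→d7:-→d8:-→d9:-→d10:-→d11:-→d12:-→d13:-→d14:-→d15:-→d16:H2→d17:-→d18:-→d19:-→d20:-→d21:-→d22:-→d23:-→d24:-→d25:-→d26:-→d27:-→d28:H1 -> H1
  add 186.0.0.0/8 -> H0 at depth 8
  lookup 186.7.243.208: bits 10111010 walk d0:-→d1:H0→d2:-→d3:-→d4:-→d5:-→d6:-→d7:-→d8:H0 -> H0
  lookup 186.223.4.93: bits 10111010110111110 walk d0:-→d1:H0→d2:-→d3:-→d4:-→d5:-→d6:-→d7:-→d8:H0→d9:-→d10:-→d11:-→d12:-→d13:-→d14:-→d15:-→d16:H2→d17:- -> H2
  add 57.181.0.0/16 -> H6 at depth 16
  lookup 186.0.37.63: bits 10111010 walk d0:-→d1:H0→d2:-→d3:-→d4:-→d5:-→d6:-→d7:-→d8:H0 -> H0
  add 57.181.0.0/20 -> H7 at depth 20
  add 57.181.12.0/24 -> H6 at depth 24
  add 57.176.0.0/12 -> H1 at depth 12
  add 186.223.78.132/31 -> H6 at depth 31
  - 194.0.0.0/7 clear@7
  - 186.0.0.0/8 clear@8
  lookup 186.223.4.12: bits 10111010110111110 walk d0:-→d1:H0→d2:-→d3:-→d4:-→d5:-→d6:-→d7:-→d8:-→d9:-→d10:-→d11:-→d12:-→d13:-→d14:-→d15:-→d16:H2→d17:- -> H2
  add 57.176.0.0/12 -> H3 at depth 12
  - 128.0.0.0/1 clear@1
  lookup 186.223.78.128: bits 10111010110111110100111010000 walk d0:-→d1:-→d2:-→d3:-→d4:-→d5:-→d6:-→d7:-→d8:-→d9:-→d10:-→d11:-→d12:-→d13:-→d14:-→d15:-→d16:H2→d17:-→d18:-→d19:-→d20:-→d21:-→d22:-→d23:-→d24:-→d25:-→d26:-→d27:-→d28:H1→d29:- -> H1
  add 186.128.0.0/9 -> H0 at depth 9

== LOOKUPS ==
["H6","H1","H0","H3","H2","no-route","H1","H0","H2","H0","H2","H1"]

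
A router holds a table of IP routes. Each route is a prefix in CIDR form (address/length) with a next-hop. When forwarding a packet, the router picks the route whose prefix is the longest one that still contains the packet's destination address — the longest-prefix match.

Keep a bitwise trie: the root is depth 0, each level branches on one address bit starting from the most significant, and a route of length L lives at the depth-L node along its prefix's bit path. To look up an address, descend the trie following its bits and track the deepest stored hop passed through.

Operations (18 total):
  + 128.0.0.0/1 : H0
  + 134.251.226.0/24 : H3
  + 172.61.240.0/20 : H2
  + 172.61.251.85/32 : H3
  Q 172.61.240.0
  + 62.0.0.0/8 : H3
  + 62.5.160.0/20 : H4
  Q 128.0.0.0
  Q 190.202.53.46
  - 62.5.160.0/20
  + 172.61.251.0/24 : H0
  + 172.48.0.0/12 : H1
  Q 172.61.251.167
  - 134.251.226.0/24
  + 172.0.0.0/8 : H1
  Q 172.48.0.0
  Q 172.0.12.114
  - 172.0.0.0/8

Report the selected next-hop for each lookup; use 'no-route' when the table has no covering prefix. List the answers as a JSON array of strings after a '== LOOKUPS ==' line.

Trace:
  + 128.0.0.0/1 (H0) depth=1
  + 134.251.226.0/24 (H3) depth=24
  + 172.61.240.0/20 (H2) depth=20
  + 172.61.251.85/32 (H3) depth=32
  lookup 172.61.240.0: bits 10101100001111011111 walk d0:-→d1:H0→d2:-→d3:-→d4:-→d5:-→d6:-→d7:-→d8:-→d9:-→d10:-→d11:-→d12:-→d13:-→d14:-→d15:-→d16:-→d17:-→d18:-→d19:-→d20:H2 -> H2
  + 62.0.0.0/8 (H3) depth=8
  + 62.5.160.0/20 (H4) depth=20
  lookup 128.0.0.0: bits 10000 walk d0:-→d1:H0→d2:-→d3:-→d4:-→d5:- -> H0
  lookup 190.202.53.46: bits 101 walk d0:-→d1:H0→d2:-→d3:- -> H0
  del 62.5.160.0/20 (clear depth 20)
  + 172.61.251.0/24 (H0) depth=24
  + 172.48.0.0/12 (H1) depth=12
  lookup 172.61.251.167: bits 101011000011110111111011 walk d0:-→d1:H0→d2:-→d3:-→d4:-→d5:-→d6:-→d7:-→d8:-→d9:-→d10:-→d11:-→d12:H1→d13:-→d14:-→d15:-→d16:-→d17:-→d18:-→d19:-→d20:H2→d21:-→d22:-→d23:-→d24:H0 -> H0
  del 134.251.226.0/24 (clear depth 24)
  + 172.0.0.0/8 (H1) depth=8
  lookup 172.48.0.0: bits 101011000011 walk d0:-→d1:H0→d2:-→d3:-→d4:-→d5:-→d6:-→d7:-→d8:H1→d9:-→d10:-→d11:-→d12:H1 -> H1
  lookup 172.0.12.114: bits 1010110000 walk d0:-→d1:H0→d2:-→d3:-→d4:-→d5:-→d6:-→d7:-→d8:H1→d9:-→d10:- -> H1
  del 172.0.0.0/8 (clear depth 8)

== LOOKUPS ==
["H2","H0","H0","H0","H1","H1"]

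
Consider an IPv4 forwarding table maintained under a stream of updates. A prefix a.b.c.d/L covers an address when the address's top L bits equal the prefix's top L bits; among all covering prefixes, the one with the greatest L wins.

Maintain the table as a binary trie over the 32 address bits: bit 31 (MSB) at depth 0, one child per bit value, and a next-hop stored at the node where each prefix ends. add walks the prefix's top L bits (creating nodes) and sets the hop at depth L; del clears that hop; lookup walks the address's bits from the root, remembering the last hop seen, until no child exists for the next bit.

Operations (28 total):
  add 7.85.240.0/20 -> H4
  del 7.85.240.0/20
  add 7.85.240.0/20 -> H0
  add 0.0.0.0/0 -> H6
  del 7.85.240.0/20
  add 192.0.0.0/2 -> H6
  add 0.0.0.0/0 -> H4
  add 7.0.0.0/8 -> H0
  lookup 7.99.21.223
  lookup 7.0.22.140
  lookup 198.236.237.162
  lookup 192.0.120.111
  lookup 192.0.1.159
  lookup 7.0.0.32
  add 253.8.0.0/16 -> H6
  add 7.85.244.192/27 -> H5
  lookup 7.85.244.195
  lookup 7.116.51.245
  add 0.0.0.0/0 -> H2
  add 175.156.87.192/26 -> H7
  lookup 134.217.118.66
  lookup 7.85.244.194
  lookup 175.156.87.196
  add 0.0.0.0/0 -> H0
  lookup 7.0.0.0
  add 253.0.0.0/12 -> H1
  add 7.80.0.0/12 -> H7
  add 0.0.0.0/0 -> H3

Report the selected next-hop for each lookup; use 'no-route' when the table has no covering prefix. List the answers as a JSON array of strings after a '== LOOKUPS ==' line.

Trace:
  add 7.85.240.0/20 -> H4 at depth 20
  - 7.85.240.0/20 clear@20
  add 7.85.240.0/20 -> H0 at depth 20
  add 0.0.0.0/0 -> H6 at depth 0
  - 7.85.240.0/20 clear@20
  add 192.0.0.0/2 -> H6 at depth 2
  add 0.0.0.0/0 -> H4 at depth 0
  add 7.0.0.0/8 -> H0 at depth 8
  ? 7.99.21.223  path d0:H4→d1:-→d2:-→d3:-→d4:-→d5:-→d6:-→d7:-→d8:H0→d9:-→d10:-  best=H0
  ? 7.0.22.140  path d0:H4→d1:-→d2:-→d3:-→d4:-→d5:-→d6:-→d7:-→d8:H0→d9:-  best=H0
  ? 198.236.237.162  path d0:H4→d1:-→d2:H6  best=H6
  ? 192.0.120.111  path d0:H4→d1:-→d2:H6  best=H6
  ? 192.0.1.159  path d0:H4→d1:-→d2:H6  best=H6
  ? 7.0.0.32  path d0:H4→d1:-→d2:-→d3:-→d4:-→d5:-→d6:-→d7:-→d8:H0→d9:-  best=H0
  add 253.8.0.0/16 -> H6 at depth 16
  add 7.85.244.192/27 -> H5 at depth 27
  ? 7.85.244.195  path d0:H4→d1:-→d2:-→d3:-→d4:-→d5:-→d6:-→d7:-→d8:H0→d9:-→d10:-→d11:-→d12:-→d13:-→d14:-→d15:-→d16:-→d17:-→d18:-→d19:-→d20:-→d21:-→d22:-→d23:-→d24:-→d25:-→d26:-→d27:H5  best=H5
  ? 7.116.51.245  path d0:H4→d1:-→d2:-→d3:-→d4:-→d5:-→d6:-→d7:-→d8:H0→d9:-→d10:-  best=H0
  add 0.0.0.0/0 -> H2 at depth 0
  add 175.156.87.192/26 -> H7 at depth 26
  ? 134.217.118.66  path d0:H2→d1:-→d2:-  best=H2
  ? 7.85.244.194  path d0:H2→d1:-→d2:-→d3:-→d4:-→d5:-→d6:-→d7:-→d8:H0→d9:-→d10:-→d11:-→d12:-→d13:-→d14:-→d15:-→d16:-→d17:-→d18:-→d19:-→d20:-→d21:-→d22:-→d23:-→d24:-→d25:-→d26:-→d27:H5  best=H5
  ? 175.156.87.196  path d0:H2→d1:-→d2:-→d3:-→d4:-→d5:-→d6:-→d7:-→d8:-→d9:-→d10:-→d11:-→d12:-→d13:-→d14:-→d15:-→d16:-→d17:-→d18:-→d19:-→d20:-→d21:-→d22:-→d23:-→d24:-→d25:-→d26:H7  best=H7
  add 0.0.0.0/0 -> H0 at depth 0
  ? 7.0.0.0  path d0:H0→d1:-→d2:-→d3:-→d4:-→d5:-→d6:-→d7:-→d8:H0→d9:-  best=H0
  add 253.0.0.0/12 -> H1 at depth 12
  add 7.80.0.0/12 -> H7 at depth 12
  add 0.0.0.0/0 -> H3 at depth 0

== LOOKUPS ==
["H0","H0","H6","H6","H6","H0","H5","H0","H2","H5","H7","H0"]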